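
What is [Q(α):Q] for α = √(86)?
[Q(α):Q] = 2

[Q(α):Q] equals the degree of the minimal polynomial of α. Here α^2 = 86 and x^2 - 86 is irreducible (d = 86 is squarefree, ≠ 1, hence not a square), so deg(m_α) = 2. Thus [Q(α):Q] = 2.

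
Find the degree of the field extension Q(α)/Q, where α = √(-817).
[Q(α):Q] = 2

[Q(α):Q] equals the degree of the minimal polynomial of α. Here α^2 = -817 and x^2 + 817 is irreducible (d = -817 is squarefree, ≠ 1, hence not a square), so deg(m_α) = 2. Thus [Q(α):Q] = 2.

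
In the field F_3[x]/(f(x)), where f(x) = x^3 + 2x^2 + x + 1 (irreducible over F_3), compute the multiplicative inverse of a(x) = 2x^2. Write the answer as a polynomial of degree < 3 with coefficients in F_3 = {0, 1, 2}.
a(x)^(-1) ≡ 2x^2 + 2x + 1 (mod f(x))

Since f is irreducible over F_3, F_3[x]/(f) is a field and a(x) ≠ 0 has an inverse. Apply the extended Euclidean algorithm to f(x) and a(x) in F_3[x]: f(x) = (2x + 1)·a(x) + (x + 1);  a(x) = (2x + 1)·(x + 1) + (2). The last nonzero remainder is the constant 2 = gcd(f, a) in F_3. Back-substituting through the division chain expresses 2 = s(x)·a(x) + t(x)·f(x) with s(x) ≡ x^2 + x + 2 (mod f), so (x^2 + x + 2)·a(x) ≡ 2 (mod f). Multiplying by 2^(-1) ≡ 2 in F_3 gives a(x)^(-1) ≡ 2·(x^2 + x + 2) ≡ 2x^2 + 2x + 1 (mod f). Check: (2x^2)·(2x^2 + 2x + 1) = x^4 + x^3 + 2x^2 ≡ 1 (mod x^3 + 2x^2 + x + 1).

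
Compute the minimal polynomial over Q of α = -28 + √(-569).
m_α(x) = x^2 + 56x + 1353

From α + 28 = √(-569), squaring gives (α + 28)^2 = -569, i.e. α^2 + 56α + 784 = -569, so α^2 + 56α + 1353 = 0. The discriminant of x^2 + 56x + 1353 is (56)^2 - 4·(1353) = 3136 - 5412 = -2276, and 4·(-569) is not a perfect square in Q since -569 is squarefree and ≠ 1. Hence x^2 + 56x + 1353 is irreducible over Q and is the minimal polynomial of α.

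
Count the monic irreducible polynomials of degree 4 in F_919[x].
There are 178320609540 monic irreducible polynomials of degree 4 over F_919

Each element of F_{919^4} that lies in no proper subfield is a root of exactly one monic irreducible of degree 4 over F_919, and each such polynomial has 4 distinct roots in F_{919^4}. By Möbius inversion the count is N_919(4) = (1/4) Σ_{d|4} μ(4/d) · 919^d = (1/4)(μ(4)·919^1 + μ(2)·919^2 + μ(1)·919^4) = 713282438160/4 = 178320609540.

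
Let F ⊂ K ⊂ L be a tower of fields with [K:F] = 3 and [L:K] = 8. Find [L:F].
[L:F] = 24

The tower law says that for any tower of field extensions F ⊂ K ⊂ L with finite degrees, [L:F] = [L:K] · [K:F]. Here this gives [L:F] = 8 · 3 = 24.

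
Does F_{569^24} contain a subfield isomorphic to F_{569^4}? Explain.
Yes: F_{569^4} is a subfield of F_{569^24}

F_{p^m} embeds in F_{p^n} iff m | n (since F_{p^n} is the splitting field of x^(p^n) - x, and F_{p^m} ⊂ F_{p^n} forces p^n to be a power of p^m, i.e. m | n; conversely if m | n then every root of x^(p^m) - x is a root of x^(p^n) - x). Here 4 | 24 (since 24 = 6·4), so F_{569^4} is a subfield of F_{569^24}, and [F_{569^24} : F_{569^4}] = 24/4 = 6.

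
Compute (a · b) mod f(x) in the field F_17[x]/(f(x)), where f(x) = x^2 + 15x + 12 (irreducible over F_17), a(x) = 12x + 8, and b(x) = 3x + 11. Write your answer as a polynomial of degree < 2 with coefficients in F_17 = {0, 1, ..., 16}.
a · b ≡ 7x + 13 (mod f(x))

Multiply in F_17[x]: a(x)·b(x) = (12x + 8)·(3x + 11) = 2x^2 + 3x + 3. This has degree ≥ 2, so divide by f(x) over F_17: 2x^2 + 3x + 3 = (2)·(x^2 + 15x + 12) + (7x + 13). Hence a·b ≡ 7x + 13 (mod f). (F_17[x]/(f) is a field with 17^2 = 289 elements since f is irreducible of degree 2.)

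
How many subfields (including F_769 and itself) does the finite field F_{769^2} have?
F_{769^2} has 2 subfields

The subfields of F_{p^n} are exactly the fields F_{p^d} for d | n (each is the fixed field of the unique index-d subgroup of Gal(F_{p^n}/F_p) ≅ Z/nZ). The divisors of n = 2 are {1, 2}, giving 2 subfields: F_{769^1}, F_{769^2}.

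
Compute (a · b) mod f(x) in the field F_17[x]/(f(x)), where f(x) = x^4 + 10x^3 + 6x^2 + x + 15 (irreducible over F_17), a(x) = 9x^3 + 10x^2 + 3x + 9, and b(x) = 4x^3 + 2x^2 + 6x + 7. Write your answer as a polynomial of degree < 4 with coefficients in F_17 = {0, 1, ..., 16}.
a · b ≡ 3x^3 + 4x^2 + 15x + 12 (mod f(x))

Multiply in F_17[x]: a(x)·b(x) = (9x^3 + 10x^2 + 3x + 9)·(4x^3 + 2x^2 + 6x + 7) = 2x^6 + 7x^5 + x^4 + 12x^3 + 4x^2 + 7x + 12. This has degree ≥ 4, so divide by f(x) over F_17: 2x^6 + 7x^5 + x^4 + 12x^3 + 4x^2 + 7x + 12 = (2x^2 + 4x)·(x^4 + 10x^3 + 6x^2 + x + 15) + (3x^3 + 4x^2 + 15x + 12). Hence a·b ≡ 3x^3 + 4x^2 + 15x + 12 (mod f). (F_17[x]/(f) is a field with 17^4 = 83521 elements since f is irreducible of degree 4.)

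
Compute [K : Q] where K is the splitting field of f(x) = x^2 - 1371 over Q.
[K : Q] = 2

f(x) = x^2 - 1371 factors as (x - √1371)(x + √1371). The splitting field is K = Q(√1371). Since 1371 is squarefree and > 1, it is not a perfect square, so x^2 - 1371 is irreducible over Q and [Q(√1371) : Q] = 2. Hence [K : Q] = 2.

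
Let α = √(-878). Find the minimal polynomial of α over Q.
m_α(x) = x^2 + 878

α satisfies α^2 + 878 = 0, so x^2 + 878 annihilates α. Since d = -878 is squarefree and ≠ 1, it is not a perfect square in Q, so x^2 + 878 has no rational root and is therefore irreducible over Q (a degree-2 polynomial over a field is irreducible iff it has no root). Hence m_α(x) = x^2 + 878.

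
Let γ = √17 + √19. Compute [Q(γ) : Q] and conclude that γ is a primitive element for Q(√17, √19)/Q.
[Q(γ) : Q] = 4 (equivalently, Q(γ) = Q(√17, √19))

Obviously Q(γ) ⊆ Q(√17, √19), and [Q(√17, √19):Q] = 4 (since 17, 19 are distinct squarefree integers > 1 with 323 not a perfect square). To show equality we compute the minimal polynomial of γ. From γ = √17 + √19: γ^2 = 17 + 2√(323) + 19 = 36 + 2√(323), so γ^2 - 36 = 2√(323); squaring, (γ^2 - 36)^2 = 4·323, i.e. γ^4 - 72γ^2 + 1296 - 1292 = 0, i.e. γ^4 - 72γ^2 + 4 = 0. So γ is a root of x^4 - 72x^2 + 4. This polynomial is irreducible over Q: it has no rational root (each ±√17 ± √19 is irrational), and any factorization into two quadratics over Q would force √(323) ∈ Q (pairing opposite roots) or √17, √19 ∈ Q (other pairings), all impossible. Hence [Q(γ):Q] = 4 = [Q(√17, √19):Q], so Q(γ) = Q(√17, √19).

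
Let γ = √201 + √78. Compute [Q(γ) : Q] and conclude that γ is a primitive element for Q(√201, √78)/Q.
[Q(γ) : Q] = 4 (equivalently, Q(γ) = Q(√201, √78))

Obviously Q(γ) ⊆ Q(√201, √78), and [Q(√201, √78):Q] = 4 (since 201, 78 are distinct squarefree integers > 1 with 15678 not a perfect square). To show equality we compute the minimal polynomial of γ. From γ = √201 + √78: γ^2 = 201 + 2√(15678) + 78 = 279 + 2√(15678), so γ^2 - 279 = 2√(15678); squaring, (γ^2 - 279)^2 = 4·15678, i.e. γ^4 - 558γ^2 + 77841 - 62712 = 0, i.e. γ^4 - 558γ^2 + 15129 = 0. So γ is a root of x^4 - 558x^2 + 15129. This polynomial is irreducible over Q: it has no rational root (each ±√201 ± √78 is irrational), and any factorization into two quadratics over Q would force √(15678) ∈ Q (pairing opposite roots) or √201, √78 ∈ Q (other pairings), all impossible. Hence [Q(γ):Q] = 4 = [Q(√201, √78):Q], so Q(γ) = Q(√201, √78).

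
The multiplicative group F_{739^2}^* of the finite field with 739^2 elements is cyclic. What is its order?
|F_{739^2}^*| = 546120

F_{739^2} has 739^2 = 546121 elements; its multiplicative group consists of all nonzero elements, so |F_{739^2}^*| = 546121 - 1 = 546120. (It is cyclic since any finite subgroup of the multiplicative group of a field is cyclic.)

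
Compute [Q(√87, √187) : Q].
[Q(√87, √187) : Q] = 4

[Q(√87):Q] = 2 (min poly x^2 - 87, irreducible since 87 is squarefree > 1). For the top step, suppose √187 ∈ Q(√87), say √187 = c + d√87 with c, d ∈ Q. Squaring: 187 = c^2 + 87d^2 + 2cd√87. Since √87 ∉ Q this forces 2cd = 0. If d = 0 then √187 = c ∈ Q, contradicting 187 squarefree > 1. If c = 0 then 187 = 87d^2, so 87·187 = (87d)^2 is a perfect square in Q — but 87·187 = 16269 is not a perfect square (since 87 and 187 are distinct squarefree integers). Contradiction. Hence √187 ∉ Q(√87), so x^2 - 187 stays irreducible over Q(√87) and [Q(√87, √187) : Q(√87)] = 2. By the tower law, [Q(√87, √187) : Q] = 2 · 2 = 4.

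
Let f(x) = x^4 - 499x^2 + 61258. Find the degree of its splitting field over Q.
[K : Q] = 4

Solving the quadratic in x^2: x^2 = (499 ± √(499^2 - 4·61258))/2 = (499 ± √3969)/2 = (499 ± 63)/2, giving x^2 = 281 or x^2 = 218. So f(x) = (x^2 - 281)(x^2 - 218) and the roots of f are ±√281, ±√218. Hence the splitting field is K = Q(√281, √218). Since 281 and 218 are distinct squarefree integers > 1, their product 61258 is not a perfect square, so √218 ∉ Q(√281). By the tower law [K:Q] = [Q(√281,√218):Q(√281)] · [Q(√281):Q] = 2 · 2 = 4.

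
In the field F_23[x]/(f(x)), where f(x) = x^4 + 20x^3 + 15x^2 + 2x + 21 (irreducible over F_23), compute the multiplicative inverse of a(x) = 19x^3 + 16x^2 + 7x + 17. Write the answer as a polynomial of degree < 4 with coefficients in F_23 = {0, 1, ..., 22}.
a(x)^(-1) ≡ 10x^3 + 12x^2 + 7x + 13 (mod f(x))

Since f is irreducible over F_23, F_23[x]/(f) is a field and a(x) ≠ 0 has an inverse. Apply the extended Euclidean algorithm to f(x) and a(x) in F_23[x]: f(x) = (17x + 17)·a(x) + (15x^2 + 8x + 8);  a(x) = (12x + 10)·(15x^2 + 8x + 8) + (15x + 6);  (15x^2 + 8x + 8) = (x + 17)·(15x + 6) + (21). The last nonzero remainder is the constant 21 = gcd(f, a) in F_23. Back-substituting through the division chain expresses 21 = s(x)·a(x) + t(x)·f(x) with s(x) ≡ 3x^3 + 22x^2 + 9x + 20 (mod f), so (3x^3 + 22x^2 + 9x + 20)·a(x) ≡ 21 (mod f). Multiplying by 21^(-1) ≡ 11 in F_23 gives a(x)^(-1) ≡ 11·(3x^3 + 22x^2 + 9x + 20) ≡ 10x^3 + 12x^2 + 7x + 13 (mod f). Check: (19x^3 + 16x^2 + 7x + 17)·(10x^3 + 12x^2 + 7x + 13) = 6x^6 + 20x^5 + 4x^4 + 15x^3 + x^2 + 3x + 14 ≡ 1 (mod x^4 + 20x^3 + 15x^2 + 2x + 21).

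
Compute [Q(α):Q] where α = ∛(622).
[Q(α):Q] = 3

The minimal polynomial of α is x^3 - 622, irreducible over Q since 622 is not a perfect cube (so x^3 - 622 has no rational root). Hence [Q(α):Q] = deg(m_α) = 3.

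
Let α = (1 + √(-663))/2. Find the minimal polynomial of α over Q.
m_α(x) = x^2 - x + 166

From 2α - 1 = √(-663), squaring gives (2α - 1)^2 = -663, i.e. 4α^2 - 4α + 1 = -663, so α^2 - α + (1 + 663)/4 = 0. Since -663 ≡ 1 (mod 4), (1 + 663)/4 = 166 ∈ Z. The polynomial x^2 - x + 166 has discriminant 1 - 4·(166) = -663, which is not a perfect square in Q (d = -663 is squarefree and ≠ 1), so x^2 - x + 166 is irreducible over Q. It is the minimal polynomial of α.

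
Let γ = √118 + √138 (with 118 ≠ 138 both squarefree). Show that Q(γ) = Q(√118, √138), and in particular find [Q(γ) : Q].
[Q(γ) : Q] = 4 (equivalently, Q(γ) = Q(√118, √138))

Obviously Q(γ) ⊆ Q(√118, √138), and [Q(√118, √138):Q] = 4 (since 118, 138 are distinct squarefree integers > 1 with 16284 not a perfect square). To show equality we compute the minimal polynomial of γ. From γ = √118 + √138: γ^2 = 118 + 2√(16284) + 138 = 256 + 2√(16284), so γ^2 - 256 = 2√(16284); squaring, (γ^2 - 256)^2 = 4·16284, i.e. γ^4 - 512γ^2 + 65536 - 65136 = 0, i.e. γ^4 - 512γ^2 + 400 = 0. So γ is a root of x^4 - 512x^2 + 400. This polynomial is irreducible over Q: it has no rational root (each ±√118 ± √138 is irrational), and any factorization into two quadratics over Q would force √(16284) ∈ Q (pairing opposite roots) or √118, √138 ∈ Q (other pairings), all impossible. Hence [Q(γ):Q] = 4 = [Q(√118, √138):Q], so Q(γ) = Q(√118, √138).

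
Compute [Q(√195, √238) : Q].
[Q(√195, √238) : Q] = 4

[Q(√195):Q] = 2 (min poly x^2 - 195, irreducible since 195 is squarefree > 1). For the top step, suppose √238 ∈ Q(√195), say √238 = c + d√195 with c, d ∈ Q. Squaring: 238 = c^2 + 195d^2 + 2cd√195. Since √195 ∉ Q this forces 2cd = 0. If d = 0 then √238 = c ∈ Q, contradicting 238 squarefree > 1. If c = 0 then 238 = 195d^2, so 195·238 = (195d)^2 is a perfect square in Q — but 195·238 = 46410 is not a perfect square (since 195 and 238 are distinct squarefree integers). Contradiction. Hence √238 ∉ Q(√195), so x^2 - 238 stays irreducible over Q(√195) and [Q(√195, √238) : Q(√195)] = 2. By the tower law, [Q(√195, √238) : Q] = 2 · 2 = 4.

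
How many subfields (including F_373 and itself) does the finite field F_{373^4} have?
F_{373^4} has 3 subfields

The subfields of F_{p^n} are exactly the fields F_{p^d} for d | n (each is the fixed field of the unique index-d subgroup of Gal(F_{p^n}/F_p) ≅ Z/nZ). The divisors of n = 4 are {1, 2, 4}, giving 3 subfields: F_{373^1}, F_{373^2}, F_{373^4}.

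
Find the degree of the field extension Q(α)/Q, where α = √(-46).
[Q(α):Q] = 2

[Q(α):Q] equals the degree of the minimal polynomial of α. Here α^2 = -46 and x^2 + 46 is irreducible (d = -46 is squarefree, ≠ 1, hence not a square), so deg(m_α) = 2. Thus [Q(α):Q] = 2.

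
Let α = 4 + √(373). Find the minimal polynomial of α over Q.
m_α(x) = x^2 - 8x - 357

From α - 4 = √(373), squaring gives (α - 4)^2 = 373, i.e. α^2 - 8α + 16 = 373, so α^2 - 8α - 357 = 0. The discriminant of x^2 - 8x - 357 is (-8)^2 - 4·(-357) = 64 + 1428 = 1492, and 4·(373) is not a perfect square in Q since 373 is squarefree and ≠ 1. Hence x^2 - 8x - 357 is irreducible over Q and is the minimal polynomial of α.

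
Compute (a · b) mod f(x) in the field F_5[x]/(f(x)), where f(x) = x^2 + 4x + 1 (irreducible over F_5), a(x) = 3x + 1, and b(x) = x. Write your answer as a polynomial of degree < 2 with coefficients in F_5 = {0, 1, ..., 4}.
a · b ≡ 4x + 2 (mod f(x))

Multiply in F_5[x]: a(x)·b(x) = (3x + 1)·(x) = 3x^2 + x. This has degree ≥ 2, so divide by f(x) over F_5: 3x^2 + x = (3)·(x^2 + 4x + 1) + (4x + 2). Hence a·b ≡ 4x + 2 (mod f). (F_5[x]/(f) is a field with 5^2 = 25 elements since f is irreducible of degree 2.)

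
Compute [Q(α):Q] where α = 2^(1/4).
[Q(α):Q] = 4

α is a root of x^4 - 2. By Eisenstein's criterion at the prime p = 2 (which divides the constant term 2 but p^2 = 4 does not, since 2 is squarefree), x^4 - 2 is irreducible over Q. Hence [Q(α):Q] = 4.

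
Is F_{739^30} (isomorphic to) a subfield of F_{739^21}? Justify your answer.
No: F_{739^30} is not a subfield of F_{739^21}

F_{p^m} embeds in F_{p^n} iff m | n. Here 30 ∤ 21 (since 21 = 0·30 + 21 with remainder 21 ≠ 0), so F_{739^30} is not a subfield of F_{739^21}. Equivalently: if it were, the tower law would give 30 = [F_{739^30}:F_739] dividing [F_{739^21}:F_739] = 21, contradiction.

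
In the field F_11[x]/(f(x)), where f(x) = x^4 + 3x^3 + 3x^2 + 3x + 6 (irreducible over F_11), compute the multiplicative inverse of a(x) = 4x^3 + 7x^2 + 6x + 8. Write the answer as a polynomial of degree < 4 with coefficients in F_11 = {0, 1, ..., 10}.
a(x)^(-1) ≡ 6x^3 + 9x^2 + 10x + 8 (mod f(x))

Since f is irreducible over F_11, F_11[x]/(f) is a field and a(x) ≠ 0 has an inverse. Apply the extended Euclidean algorithm to f(x) and a(x) in F_11[x]: f(x) = (3x + 1)·a(x) + (6x + 9);  a(x) = (8x^2 + 2x + 9)·(6x + 9) + (4). The last nonzero remainder is the constant 4 = gcd(f, a) in F_11. Back-substituting through the division chain expresses 4 = s(x)·a(x) + t(x)·f(x) with s(x) ≡ 2x^3 + 3x^2 + 7x + 10 (mod f), so (2x^3 + 3x^2 + 7x + 10)·a(x) ≡ 4 (mod f). Multiplying by 4^(-1) ≡ 3 in F_11 gives a(x)^(-1) ≡ 3·(2x^3 + 3x^2 + 7x + 10) ≡ 6x^3 + 9x^2 + 10x + 8 (mod f). Check: (4x^3 + 7x^2 + 6x + 8)·(6x^3 + 9x^2 + 10x + 8) = 2x^6 + x^5 + 7x^4 + 6x^3 + x^2 + 7x + 9 ≡ 1 (mod x^4 + 3x^3 + 3x^2 + 3x + 6).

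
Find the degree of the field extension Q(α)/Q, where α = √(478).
[Q(α):Q] = 2

[Q(α):Q] equals the degree of the minimal polynomial of α. Here α^2 = 478 and x^2 - 478 is irreducible (d = 478 is squarefree, ≠ 1, hence not a square), so deg(m_α) = 2. Thus [Q(α):Q] = 2.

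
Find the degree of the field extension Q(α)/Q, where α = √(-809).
[Q(α):Q] = 2

[Q(α):Q] equals the degree of the minimal polynomial of α. Here α^2 = -809 and x^2 + 809 is irreducible (d = -809 is squarefree, ≠ 1, hence not a square), so deg(m_α) = 2. Thus [Q(α):Q] = 2.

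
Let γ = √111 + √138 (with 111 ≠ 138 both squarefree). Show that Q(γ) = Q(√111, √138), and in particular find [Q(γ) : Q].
[Q(γ) : Q] = 4 (equivalently, Q(γ) = Q(√111, √138))

Obviously Q(γ) ⊆ Q(√111, √138), and [Q(√111, √138):Q] = 4 (since 111, 138 are distinct squarefree integers > 1 with 15318 not a perfect square). To show equality we compute the minimal polynomial of γ. From γ = √111 + √138: γ^2 = 111 + 2√(15318) + 138 = 249 + 2√(15318), so γ^2 - 249 = 2√(15318); squaring, (γ^2 - 249)^2 = 4·15318, i.e. γ^4 - 498γ^2 + 62001 - 61272 = 0, i.e. γ^4 - 498γ^2 + 729 = 0. So γ is a root of x^4 - 498x^2 + 729. This polynomial is irreducible over Q: it has no rational root (each ±√111 ± √138 is irrational), and any factorization into two quadratics over Q would force √(15318) ∈ Q (pairing opposite roots) or √111, √138 ∈ Q (other pairings), all impossible. Hence [Q(γ):Q] = 4 = [Q(√111, √138):Q], so Q(γ) = Q(√111, √138).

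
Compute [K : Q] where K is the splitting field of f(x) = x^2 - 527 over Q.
[K : Q] = 2

f(x) = x^2 - 527 factors as (x - √527)(x + √527). The splitting field is K = Q(√527). Since 527 is squarefree and > 1, it is not a perfect square, so x^2 - 527 is irreducible over Q and [Q(√527) : Q] = 2. Hence [K : Q] = 2.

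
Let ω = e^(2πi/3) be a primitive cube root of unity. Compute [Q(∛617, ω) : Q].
[Q(∛617, ω) : Q] = 6

[Q(∛617):Q] = 3 (min poly x^3 - 617, irreducible since 617 is not a perfect cube). [Q(ω):Q] = 2 (min poly x^2 + x + 1). Since Q(∛617) ⊂ R and ω ∉ R, we have ω ∉ Q(∛617), so x^2 + x + 1 remains irreducible over Q(∛617) and [Q(∛617, ω) : Q(∛617)] = 2. By the tower law, [Q(∛617, ω) : Q] = 3 · 2 = 6. (In fact Q(∛617, ω) is the splitting field of x^3 - 617 over Q.)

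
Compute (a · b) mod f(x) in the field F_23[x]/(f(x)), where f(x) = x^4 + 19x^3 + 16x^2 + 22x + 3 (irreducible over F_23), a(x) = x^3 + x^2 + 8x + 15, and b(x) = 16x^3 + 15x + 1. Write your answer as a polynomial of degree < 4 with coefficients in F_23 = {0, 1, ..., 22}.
a · b ≡ 4x^3 + 15x^2 + 16x + 15 (mod f(x))

Multiply in F_23[x]: a(x)·b(x) = (x^3 + x^2 + 8x + 15)·(16x^3 + 15x + 1) = 16x^6 + 16x^5 + 5x^4 + 3x^3 + 6x^2 + 3x + 15. This has degree ≥ 4, so divide by f(x) over F_23: 16x^6 + 16x^5 + 5x^4 + 3x^3 + 6x^2 + 3x + 15 = (16x^2 + 11x)·(x^4 + 19x^3 + 16x^2 + 22x + 3) + (4x^3 + 15x^2 + 16x + 15). Hence a·b ≡ 4x^3 + 15x^2 + 16x + 15 (mod f). (F_23[x]/(f) is a field with 23^4 = 279841 elements since f is irreducible of degree 4.)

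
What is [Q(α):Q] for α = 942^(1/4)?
[Q(α):Q] = 4

α is a root of x^4 - 942. By Eisenstein's criterion at the prime p = 2 (which divides the constant term 942 but p^2 = 4 does not, since 942 is squarefree), x^4 - 942 is irreducible over Q. Hence [Q(α):Q] = 4.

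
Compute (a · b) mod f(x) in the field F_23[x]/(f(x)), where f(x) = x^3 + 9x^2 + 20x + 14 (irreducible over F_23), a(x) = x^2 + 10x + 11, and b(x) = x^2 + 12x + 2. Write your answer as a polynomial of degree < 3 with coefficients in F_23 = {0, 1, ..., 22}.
a · b ≡ 19x^2 + 16x + 1 (mod f(x))

Multiply in F_23[x]: a(x)·b(x) = (x^2 + 10x + 11)·(x^2 + 12x + 2) = x^4 + 22x^3 + 18x^2 + 14x + 22. This has degree ≥ 3, so divide by f(x) over F_23: x^4 + 22x^3 + 18x^2 + 14x + 22 = (x + 13)·(x^3 + 9x^2 + 20x + 14) + (19x^2 + 16x + 1). Hence a·b ≡ 19x^2 + 16x + 1 (mod f). (F_23[x]/(f) is a field with 23^3 = 12167 elements since f is irreducible of degree 3.)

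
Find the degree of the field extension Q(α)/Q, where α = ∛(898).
[Q(α):Q] = 3

The minimal polynomial of α is x^3 - 898, irreducible over Q since 898 is not a perfect cube (so x^3 - 898 has no rational root). Hence [Q(α):Q] = deg(m_α) = 3.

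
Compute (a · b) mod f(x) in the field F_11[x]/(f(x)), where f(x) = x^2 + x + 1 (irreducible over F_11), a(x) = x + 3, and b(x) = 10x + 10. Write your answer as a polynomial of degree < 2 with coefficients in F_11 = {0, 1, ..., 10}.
a · b ≡ 8x + 9 (mod f(x))

Multiply in F_11[x]: a(x)·b(x) = (x + 3)·(10x + 10) = 10x^2 + 7x + 8. This has degree ≥ 2, so divide by f(x) over F_11: 10x^2 + 7x + 8 = (10)·(x^2 + x + 1) + (8x + 9). Hence a·b ≡ 8x + 9 (mod f). (F_11[x]/(f) is a field with 11^2 = 121 elements since f is irreducible of degree 2.)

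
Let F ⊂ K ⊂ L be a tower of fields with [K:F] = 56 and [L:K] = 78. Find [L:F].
[L:F] = 4368

The tower law says that for any tower of field extensions F ⊂ K ⊂ L with finite degrees, [L:F] = [L:K] · [K:F]. Here this gives [L:F] = 78 · 56 = 4368.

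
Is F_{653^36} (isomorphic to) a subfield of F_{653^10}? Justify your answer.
No: F_{653^36} is not a subfield of F_{653^10}

F_{p^m} embeds in F_{p^n} iff m | n. Here 36 ∤ 10 (since 10 = 0·36 + 10 with remainder 10 ≠ 0), so F_{653^36} is not a subfield of F_{653^10}. Equivalently: if it were, the tower law would give 36 = [F_{653^36}:F_653] dividing [F_{653^10}:F_653] = 10, contradiction.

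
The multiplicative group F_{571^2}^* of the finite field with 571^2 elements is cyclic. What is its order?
|F_{571^2}^*| = 326040

F_{571^2} has 571^2 = 326041 elements; its multiplicative group consists of all nonzero elements, so |F_{571^2}^*| = 326041 - 1 = 326040. (It is cyclic since any finite subgroup of the multiplicative group of a field is cyclic.)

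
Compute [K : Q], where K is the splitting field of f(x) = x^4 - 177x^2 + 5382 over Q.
[K : Q] = 4

Solving the quadratic in x^2: x^2 = (177 ± √(177^2 - 4·5382))/2 = (177 ± √9801)/2 = (177 ± 99)/2, giving x^2 = 138 or x^2 = 39. So f(x) = (x^2 - 138)(x^2 - 39) and the roots of f are ±√138, ±√39. Hence the splitting field is K = Q(√138, √39). Since 138 and 39 are distinct squarefree integers > 1, their product 5382 is not a perfect square, so √39 ∉ Q(√138). By the tower law [K:Q] = [Q(√138,√39):Q(√138)] · [Q(√138):Q] = 2 · 2 = 4.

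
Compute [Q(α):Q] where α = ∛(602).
[Q(α):Q] = 3

The minimal polynomial of α is x^3 - 602, irreducible over Q since 602 is not a perfect cube (so x^3 - 602 has no rational root). Hence [Q(α):Q] = deg(m_α) = 3.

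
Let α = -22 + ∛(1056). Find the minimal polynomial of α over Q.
m_α(x) = x^3 + 66x^2 + 1452x + 9592

Set β = α + 22 = ∛(1056), so β^3 = 1056. Then (α + 22)^3 - 1056 = 0, i.e. α is a root of g(x) = (x + 22)^3 - 1056 = x^3 + 66x^2 + 1452x + 9592. Since g(x) = h(x + 22) where h(x) = x^3 - 1056, and h is irreducible over Q (because 1056 is not a perfect cube, so h has no rational root, and a monic cubic with no rational root is irreducible), g is also irreducible (irreducibility is preserved under the substitution x → x + 22). Hence m_α(x) = x^3 + 66x^2 + 1452x + 9592.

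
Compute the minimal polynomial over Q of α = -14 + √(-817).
m_α(x) = x^2 + 28x + 1013

From α + 14 = √(-817), squaring gives (α + 14)^2 = -817, i.e. α^2 + 28α + 196 = -817, so α^2 + 28α + 1013 = 0. The discriminant of x^2 + 28x + 1013 is (28)^2 - 4·(1013) = 784 - 4052 = -3268, and 4·(-817) is not a perfect square in Q since -817 is squarefree and ≠ 1. Hence x^2 + 28x + 1013 is irreducible over Q and is the minimal polynomial of α.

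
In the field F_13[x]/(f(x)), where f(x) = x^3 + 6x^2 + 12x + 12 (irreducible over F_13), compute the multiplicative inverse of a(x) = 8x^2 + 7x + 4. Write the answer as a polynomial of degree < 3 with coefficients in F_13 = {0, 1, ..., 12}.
a(x)^(-1) ≡ 4x^2 + 2x + 8 (mod f(x))

Since f is irreducible over F_13, F_13[x]/(f) is a field and a(x) ≠ 0 has an inverse. Apply the extended Euclidean algorithm to f(x) and a(x) in F_13[x]: f(x) = (5x + 11)·a(x) + (6x + 7);  a(x) = (10x + 9)·(6x + 7) + (6). The last nonzero remainder is the constant 6 = gcd(f, a) in F_13. Back-substituting through the division chain expresses 6 = s(x)·a(x) + t(x)·f(x) with s(x) ≡ 11x^2 + 12x + 9 (mod f), so (11x^2 + 12x + 9)·a(x) ≡ 6 (mod f). Multiplying by 6^(-1) ≡ 11 in F_13 gives a(x)^(-1) ≡ 11·(11x^2 + 12x + 9) ≡ 4x^2 + 2x + 8 (mod f). Check: (8x^2 + 7x + 4)·(4x^2 + 2x + 8) = 6x^4 + 5x^3 + 3x^2 + 12x + 6 ≡ 1 (mod x^3 + 6x^2 + 12x + 12).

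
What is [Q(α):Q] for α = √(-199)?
[Q(α):Q] = 2

[Q(α):Q] equals the degree of the minimal polynomial of α. Here α^2 = -199 and x^2 + 199 is irreducible (d = -199 is squarefree, ≠ 1, hence not a square), so deg(m_α) = 2. Thus [Q(α):Q] = 2.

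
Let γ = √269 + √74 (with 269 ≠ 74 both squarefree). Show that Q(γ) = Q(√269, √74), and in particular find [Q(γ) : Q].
[Q(γ) : Q] = 4 (equivalently, Q(γ) = Q(√269, √74))

Obviously Q(γ) ⊆ Q(√269, √74), and [Q(√269, √74):Q] = 4 (since 269, 74 are distinct squarefree integers > 1 with 19906 not a perfect square). To show equality we compute the minimal polynomial of γ. From γ = √269 + √74: γ^2 = 269 + 2√(19906) + 74 = 343 + 2√(19906), so γ^2 - 343 = 2√(19906); squaring, (γ^2 - 343)^2 = 4·19906, i.e. γ^4 - 686γ^2 + 117649 - 79624 = 0, i.e. γ^4 - 686γ^2 + 38025 = 0. So γ is a root of x^4 - 686x^2 + 38025. This polynomial is irreducible over Q: it has no rational root (each ±√269 ± √74 is irrational), and any factorization into two quadratics over Q would force √(19906) ∈ Q (pairing opposite roots) or √269, √74 ∈ Q (other pairings), all impossible. Hence [Q(γ):Q] = 4 = [Q(√269, √74):Q], so Q(γ) = Q(√269, √74).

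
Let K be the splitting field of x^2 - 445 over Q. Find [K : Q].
[K : Q] = 2

f(x) = x^2 - 445 factors as (x - √445)(x + √445). The splitting field is K = Q(√445). Since 445 is squarefree and > 1, it is not a perfect square, so x^2 - 445 is irreducible over Q and [Q(√445) : Q] = 2. Hence [K : Q] = 2.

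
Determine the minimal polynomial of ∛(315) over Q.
m_α(x) = x^3 - 315

α satisfies α^3 = 315, so x^3 - 315 annihilates α. By the rational root test, a rational root p/q (in lowest terms) of x^3 - 315 would satisfy p^3 = 315 q^3, forcing q = 1 and p^3 = 315; but 315 is not a perfect cube, contradiction. A monic cubic over Q with no rational root is irreducible (any nontrivial factorization would include a linear factor). Hence x^3 - 315 is the minimal polynomial of α, and in particular [Q(α):Q] = 3.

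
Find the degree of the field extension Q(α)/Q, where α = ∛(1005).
[Q(α):Q] = 3

The minimal polynomial of α is x^3 - 1005, irreducible over Q since 1005 is not a perfect cube (so x^3 - 1005 has no rational root). Hence [Q(α):Q] = deg(m_α) = 3.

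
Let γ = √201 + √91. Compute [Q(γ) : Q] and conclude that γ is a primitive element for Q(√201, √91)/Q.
[Q(γ) : Q] = 4 (equivalently, Q(γ) = Q(√201, √91))

Obviously Q(γ) ⊆ Q(√201, √91), and [Q(√201, √91):Q] = 4 (since 201, 91 are distinct squarefree integers > 1 with 18291 not a perfect square). To show equality we compute the minimal polynomial of γ. From γ = √201 + √91: γ^2 = 201 + 2√(18291) + 91 = 292 + 2√(18291), so γ^2 - 292 = 2√(18291); squaring, (γ^2 - 292)^2 = 4·18291, i.e. γ^4 - 584γ^2 + 85264 - 73164 = 0, i.e. γ^4 - 584γ^2 + 12100 = 0. So γ is a root of x^4 - 584x^2 + 12100. This polynomial is irreducible over Q: it has no rational root (each ±√201 ± √91 is irrational), and any factorization into two quadratics over Q would force √(18291) ∈ Q (pairing opposite roots) or √201, √91 ∈ Q (other pairings), all impossible. Hence [Q(γ):Q] = 4 = [Q(√201, √91):Q], so Q(γ) = Q(√201, √91).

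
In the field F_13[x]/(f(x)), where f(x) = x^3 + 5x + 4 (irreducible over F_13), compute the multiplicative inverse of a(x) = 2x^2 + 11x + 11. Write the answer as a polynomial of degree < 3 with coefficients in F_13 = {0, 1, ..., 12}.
a(x)^(-1) ≡ 8x^2 + 11x + 7 (mod f(x))

Since f is irreducible over F_13, F_13[x]/(f) is a field and a(x) ≠ 0 has an inverse. Apply the extended Euclidean algorithm to f(x) and a(x) in F_13[x]: f(x) = (7x + 7)·a(x) + (7x + 5);  a(x) = (4x + 8)·(7x + 5) + (10). The last nonzero remainder is the constant 10 = gcd(f, a) in F_13. Back-substituting through the division chain expresses 10 = s(x)·a(x) + t(x)·f(x) with s(x) ≡ 2x^2 + 6x + 5 (mod f), so (2x^2 + 6x + 5)·a(x) ≡ 10 (mod f). Multiplying by 10^(-1) ≡ 4 in F_13 gives a(x)^(-1) ≡ 4·(2x^2 + 6x + 5) ≡ 8x^2 + 11x + 7 (mod f). Check: (2x^2 + 11x + 11)·(8x^2 + 11x + 7) = 3x^4 + 6x^3 + 2x^2 + 3x + 12 ≡ 1 (mod x^3 + 5x + 4).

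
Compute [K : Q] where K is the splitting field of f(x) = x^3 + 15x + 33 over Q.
[K : Q] = 6

By the rational root test, any rational root of the monic integer polynomial f(x) = x^3 + 15x + 33 must be an integer dividing the constant term 33, i.e. one of ±{1, 3, 11, 33}. Evaluating: f(1) = 49, f(-1) = 17, f(3) = 105, f(-3) = -39, f(11) = 1529, f(-11) = -1463, f(33) = 36465, f(-33) = -36399; none is 0, so f has no rational root and is therefore irreducible over Q (a cubic with no linear factor over a field is irreducible). For an irreducible cubic, the Galois group is A_3 or S_3 according as the discriminant disc(f) = -4a^3 - 27b^2 = -4·(15)^3 - 27·(33)^2 = -42903 is or is not a square in Q. Here disc(f) = -42903 is not a perfect square in Q, so the Galois group of f over Q is not contained in A_3 and must be all of S_3. The splitting field has degree |S_3| = 6 over Q, so [K : Q] = 6.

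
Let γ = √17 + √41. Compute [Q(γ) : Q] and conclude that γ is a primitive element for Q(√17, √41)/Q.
[Q(γ) : Q] = 4 (equivalently, Q(γ) = Q(√17, √41))

Obviously Q(γ) ⊆ Q(√17, √41), and [Q(√17, √41):Q] = 4 (since 17, 41 are distinct squarefree integers > 1 with 697 not a perfect square). To show equality we compute the minimal polynomial of γ. From γ = √17 + √41: γ^2 = 17 + 2√(697) + 41 = 58 + 2√(697), so γ^2 - 58 = 2√(697); squaring, (γ^2 - 58)^2 = 4·697, i.e. γ^4 - 116γ^2 + 3364 - 2788 = 0, i.e. γ^4 - 116γ^2 + 576 = 0. So γ is a root of x^4 - 116x^2 + 576. This polynomial is irreducible over Q: it has no rational root (each ±√17 ± √41 is irrational), and any factorization into two quadratics over Q would force √(697) ∈ Q (pairing opposite roots) or √17, √41 ∈ Q (other pairings), all impossible. Hence [Q(γ):Q] = 4 = [Q(√17, √41):Q], so Q(γ) = Q(√17, √41).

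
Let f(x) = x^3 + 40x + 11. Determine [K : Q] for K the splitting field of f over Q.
[K : Q] = 6

By the rational root test, any rational root of the monic integer polynomial f(x) = x^3 + 40x + 11 must be an integer dividing the constant term 11, i.e. one of ±{1, 11}. Evaluating: f(1) = 52, f(-1) = -30, f(11) = 1782, f(-11) = -1760; none is 0, so f has no rational root and is therefore irreducible over Q (a cubic with no linear factor over a field is irreducible). For an irreducible cubic, the Galois group is A_3 or S_3 according as the discriminant disc(f) = -4a^3 - 27b^2 = -4·(40)^3 - 27·(11)^2 = -259267 is or is not a square in Q. Here disc(f) = -259267 is not a perfect square in Q, so the Galois group of f over Q is not contained in A_3 and must be all of S_3. The splitting field has degree |S_3| = 6 over Q, so [K : Q] = 6.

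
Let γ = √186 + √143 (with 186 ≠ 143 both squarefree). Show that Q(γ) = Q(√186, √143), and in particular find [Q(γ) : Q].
[Q(γ) : Q] = 4 (equivalently, Q(γ) = Q(√186, √143))

Obviously Q(γ) ⊆ Q(√186, √143), and [Q(√186, √143):Q] = 4 (since 186, 143 are distinct squarefree integers > 1 with 26598 not a perfect square). To show equality we compute the minimal polynomial of γ. From γ = √186 + √143: γ^2 = 186 + 2√(26598) + 143 = 329 + 2√(26598), so γ^2 - 329 = 2√(26598); squaring, (γ^2 - 329)^2 = 4·26598, i.e. γ^4 - 658γ^2 + 108241 - 106392 = 0, i.e. γ^4 - 658γ^2 + 1849 = 0. So γ is a root of x^4 - 658x^2 + 1849. This polynomial is irreducible over Q: it has no rational root (each ±√186 ± √143 is irrational), and any factorization into two quadratics over Q would force √(26598) ∈ Q (pairing opposite roots) or √186, √143 ∈ Q (other pairings), all impossible. Hence [Q(γ):Q] = 4 = [Q(√186, √143):Q], so Q(γ) = Q(√186, √143).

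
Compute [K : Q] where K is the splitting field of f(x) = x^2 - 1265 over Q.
[K : Q] = 2

f(x) = x^2 - 1265 factors as (x - √1265)(x + √1265). The splitting field is K = Q(√1265). Since 1265 is squarefree and > 1, it is not a perfect square, so x^2 - 1265 is irreducible over Q and [Q(√1265) : Q] = 2. Hence [K : Q] = 2.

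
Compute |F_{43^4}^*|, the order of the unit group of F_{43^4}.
|F_{43^4}^*| = 3418800

F_{43^4} has 43^4 = 3418801 elements; its multiplicative group consists of all nonzero elements, so |F_{43^4}^*| = 3418801 - 1 = 3418800. (It is cyclic since any finite subgroup of the multiplicative group of a field is cyclic.)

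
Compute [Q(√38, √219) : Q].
[Q(√38, √219) : Q] = 4

[Q(√38):Q] = 2 (min poly x^2 - 38, irreducible since 38 is squarefree > 1). For the top step, suppose √219 ∈ Q(√38), say √219 = c + d√38 with c, d ∈ Q. Squaring: 219 = c^2 + 38d^2 + 2cd√38. Since √38 ∉ Q this forces 2cd = 0. If d = 0 then √219 = c ∈ Q, contradicting 219 squarefree > 1. If c = 0 then 219 = 38d^2, so 38·219 = (38d)^2 is a perfect square in Q — but 38·219 = 8322 is not a perfect square (since 38 and 219 are distinct squarefree integers). Contradiction. Hence √219 ∉ Q(√38), so x^2 - 219 stays irreducible over Q(√38) and [Q(√38, √219) : Q(√38)] = 2. By the tower law, [Q(√38, √219) : Q] = 2 · 2 = 4.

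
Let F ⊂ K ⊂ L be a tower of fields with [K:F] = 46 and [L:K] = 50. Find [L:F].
[L:F] = 2300

The tower law says that for any tower of field extensions F ⊂ K ⊂ L with finite degrees, [L:F] = [L:K] · [K:F]. Here this gives [L:F] = 50 · 46 = 2300.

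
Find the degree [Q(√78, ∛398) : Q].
[Q(√78, ∛398) : Q] = 6

Let L = Q(√78, ∛398). Since Q(√78) ⊂ L and [Q(√78):Q] = 2, the tower law gives 2 | [L:Q]. Likewise Q(∛398) ⊂ L with [Q(∛398):Q] = 3 (because 398 is not a perfect cube), so 3 | [L:Q]. As gcd(2,3) = 1, [L:Q] is divisible by 6. Conversely L is generated over Q by √78 and ∛398, so [L:Q] ≤ 2·3 = 6. Therefore [Q(√78, ∛398) : Q] = 6.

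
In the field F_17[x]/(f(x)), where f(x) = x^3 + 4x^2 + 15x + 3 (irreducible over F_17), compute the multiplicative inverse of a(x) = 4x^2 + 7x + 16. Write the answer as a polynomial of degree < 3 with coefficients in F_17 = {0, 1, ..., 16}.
a(x)^(-1) ≡ 2x^2 + 10x + 1 (mod f(x))

Since f is irreducible over F_17, F_17[x]/(f) is a field and a(x) ≠ 0 has an inverse. Apply the extended Euclidean algorithm to f(x) and a(x) in F_17[x]: f(x) = (13x + 8)·a(x) + (6x + 11);  a(x) = (12x + 16)·(6x + 11) + (10). The last nonzero remainder is the constant 10 = gcd(f, a) in F_17. Back-substituting through the division chain expresses 10 = s(x)·a(x) + t(x)·f(x) with s(x) ≡ 3x^2 + 15x + 10 (mod f), so (3x^2 + 15x + 10)·a(x) ≡ 10 (mod f). Multiplying by 10^(-1) ≡ 12 in F_17 gives a(x)^(-1) ≡ 12·(3x^2 + 15x + 10) ≡ 2x^2 + 10x + 1 (mod f). Check: (4x^2 + 7x + 16)·(2x^2 + 10x + 1) = 8x^4 + 3x^3 + 4x^2 + 14x + 16 ≡ 1 (mod x^3 + 4x^2 + 15x + 3).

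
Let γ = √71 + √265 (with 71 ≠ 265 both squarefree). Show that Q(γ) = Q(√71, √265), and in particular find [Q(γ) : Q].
[Q(γ) : Q] = 4 (equivalently, Q(γ) = Q(√71, √265))

Obviously Q(γ) ⊆ Q(√71, √265), and [Q(√71, √265):Q] = 4 (since 71, 265 are distinct squarefree integers > 1 with 18815 not a perfect square). To show equality we compute the minimal polynomial of γ. From γ = √71 + √265: γ^2 = 71 + 2√(18815) + 265 = 336 + 2√(18815), so γ^2 - 336 = 2√(18815); squaring, (γ^2 - 336)^2 = 4·18815, i.e. γ^4 - 672γ^2 + 112896 - 75260 = 0, i.e. γ^4 - 672γ^2 + 37636 = 0. So γ is a root of x^4 - 672x^2 + 37636. This polynomial is irreducible over Q: it has no rational root (each ±√71 ± √265 is irrational), and any factorization into two quadratics over Q would force √(18815) ∈ Q (pairing opposite roots) or √71, √265 ∈ Q (other pairings), all impossible. Hence [Q(γ):Q] = 4 = [Q(√71, √265):Q], so Q(γ) = Q(√71, √265).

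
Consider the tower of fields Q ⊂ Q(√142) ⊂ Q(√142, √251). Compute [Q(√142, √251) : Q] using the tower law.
[Q(√142, √251) : Q] = 4

[Q(√142):Q] = 2 (min poly x^2 - 142, irreducible since 142 is squarefree > 1). For the top step, suppose √251 ∈ Q(√142), say √251 = c + d√142 with c, d ∈ Q. Squaring: 251 = c^2 + 142d^2 + 2cd√142. Since √142 ∉ Q this forces 2cd = 0. If d = 0 then √251 = c ∈ Q, contradicting 251 squarefree > 1. If c = 0 then 251 = 142d^2, so 142·251 = (142d)^2 is a perfect square in Q — but 142·251 = 35642 is not a perfect square (since 142 and 251 are distinct squarefree integers). Contradiction. Hence √251 ∉ Q(√142), so x^2 - 251 stays irreducible over Q(√142) and [Q(√142, √251) : Q(√142)] = 2. By the tower law, [Q(√142, √251) : Q] = 2 · 2 = 4.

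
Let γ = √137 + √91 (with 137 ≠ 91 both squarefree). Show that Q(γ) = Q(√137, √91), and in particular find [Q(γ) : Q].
[Q(γ) : Q] = 4 (equivalently, Q(γ) = Q(√137, √91))

Obviously Q(γ) ⊆ Q(√137, √91), and [Q(√137, √91):Q] = 4 (since 137, 91 are distinct squarefree integers > 1 with 12467 not a perfect square). To show equality we compute the minimal polynomial of γ. From γ = √137 + √91: γ^2 = 137 + 2√(12467) + 91 = 228 + 2√(12467), so γ^2 - 228 = 2√(12467); squaring, (γ^2 - 228)^2 = 4·12467, i.e. γ^4 - 456γ^2 + 51984 - 49868 = 0, i.e. γ^4 - 456γ^2 + 2116 = 0. So γ is a root of x^4 - 456x^2 + 2116. This polynomial is irreducible over Q: it has no rational root (each ±√137 ± √91 is irrational), and any factorization into two quadratics over Q would force √(12467) ∈ Q (pairing opposite roots) or √137, √91 ∈ Q (other pairings), all impossible. Hence [Q(γ):Q] = 4 = [Q(√137, √91):Q], so Q(γ) = Q(√137, √91).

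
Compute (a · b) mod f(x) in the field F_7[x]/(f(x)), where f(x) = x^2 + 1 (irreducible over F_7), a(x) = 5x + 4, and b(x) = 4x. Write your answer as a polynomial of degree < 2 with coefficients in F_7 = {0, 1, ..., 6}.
a · b ≡ 2x + 1 (mod f(x))

Multiply in F_7[x]: a(x)·b(x) = (5x + 4)·(4x) = 6x^2 + 2x. This has degree ≥ 2, so divide by f(x) over F_7: 6x^2 + 2x = (6)·(x^2 + 1) + (2x + 1). Hence a·b ≡ 2x + 1 (mod f). (F_7[x]/(f) is a field with 7^2 = 49 elements since f is irreducible of degree 2.)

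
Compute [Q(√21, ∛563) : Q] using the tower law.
[Q(√21, ∛563) : Q] = 6

Let L = Q(√21, ∛563). Since Q(√21) ⊂ L and [Q(√21):Q] = 2, the tower law gives 2 | [L:Q]. Likewise Q(∛563) ⊂ L with [Q(∛563):Q] = 3 (because 563 is not a perfect cube), so 3 | [L:Q]. As gcd(2,3) = 1, [L:Q] is divisible by 6. Conversely L is generated over Q by √21 and ∛563, so [L:Q] ≤ 2·3 = 6. Therefore [Q(√21, ∛563) : Q] = 6.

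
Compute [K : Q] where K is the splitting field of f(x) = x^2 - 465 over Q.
[K : Q] = 2

f(x) = x^2 - 465 factors as (x - √465)(x + √465). The splitting field is K = Q(√465). Since 465 is squarefree and > 1, it is not a perfect square, so x^2 - 465 is irreducible over Q and [Q(√465) : Q] = 2. Hence [K : Q] = 2.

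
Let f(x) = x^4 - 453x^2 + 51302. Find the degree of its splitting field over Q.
[K : Q] = 4

Solving the quadratic in x^2: x^2 = (453 ± √(453^2 - 4·51302))/2 = (453 ± √1)/2 = (453 ± 1)/2, giving x^2 = 226 or x^2 = 227. So f(x) = (x^2 - 226)(x^2 - 227) and the roots of f are ±√226, ±√227. Hence the splitting field is K = Q(√226, √227). Since 226 and 227 are distinct squarefree integers > 1, their product 51302 is not a perfect square, so √227 ∉ Q(√226). By the tower law [K:Q] = [Q(√226,√227):Q(√226)] · [Q(√226):Q] = 2 · 2 = 4.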